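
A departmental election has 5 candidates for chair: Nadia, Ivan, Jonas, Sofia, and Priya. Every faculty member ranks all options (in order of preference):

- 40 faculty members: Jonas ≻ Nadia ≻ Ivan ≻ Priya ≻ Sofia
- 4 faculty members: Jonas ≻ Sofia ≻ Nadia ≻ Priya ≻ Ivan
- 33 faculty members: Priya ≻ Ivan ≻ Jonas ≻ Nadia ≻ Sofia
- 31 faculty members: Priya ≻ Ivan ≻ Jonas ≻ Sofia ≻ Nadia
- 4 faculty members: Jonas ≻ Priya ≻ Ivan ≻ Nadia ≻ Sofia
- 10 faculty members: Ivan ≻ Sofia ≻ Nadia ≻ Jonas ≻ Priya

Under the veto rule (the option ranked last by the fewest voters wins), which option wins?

Last-place votes: Nadia 31, Ivan 4, Jonas 0, Sofia 77, Priya 10.
Jonas is ranked last by the fewest voters, so Jonas wins.

Jonas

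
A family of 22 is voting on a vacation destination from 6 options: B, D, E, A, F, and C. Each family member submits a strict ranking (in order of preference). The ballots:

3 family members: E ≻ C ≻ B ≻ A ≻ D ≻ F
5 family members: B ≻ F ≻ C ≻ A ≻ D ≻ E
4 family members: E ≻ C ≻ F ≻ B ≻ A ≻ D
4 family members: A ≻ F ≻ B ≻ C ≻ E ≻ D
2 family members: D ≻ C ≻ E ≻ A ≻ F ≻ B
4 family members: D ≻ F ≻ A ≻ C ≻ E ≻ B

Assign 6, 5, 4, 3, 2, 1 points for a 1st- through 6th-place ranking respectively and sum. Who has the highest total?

B: 3·4 + 5·6 + 4·3 + 4·4 + 2·1 + 4·1 = 76
D: 3·2 + 5·2 + 4·1 + 4·1 + 2·6 + 4·6 = 60
E: 3·6 + 5·1 + 4·6 + 4·2 + 2·4 + 4·2 = 71
A: 3·3 + 5·3 + 4·2 + 4·6 + 2·3 + 4·4 = 78
F: 3·1 + 5·5 + 4·4 + 4·5 + 2·2 + 4·5 = 88
C: 3·5 + 5·4 + 4·5 + 4·3 + 2·5 + 4·3 = 89
C has the highest Borda score (89).

C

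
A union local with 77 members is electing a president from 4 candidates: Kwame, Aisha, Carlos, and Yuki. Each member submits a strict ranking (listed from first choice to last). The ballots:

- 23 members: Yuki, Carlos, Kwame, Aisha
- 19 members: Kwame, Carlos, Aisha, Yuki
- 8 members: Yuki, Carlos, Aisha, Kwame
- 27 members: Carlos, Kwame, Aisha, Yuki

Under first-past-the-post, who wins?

Yuki

First-place votes: Kwame 19, Aisha 0, Carlos 27, Yuki 31.
Yuki has the most first-place votes.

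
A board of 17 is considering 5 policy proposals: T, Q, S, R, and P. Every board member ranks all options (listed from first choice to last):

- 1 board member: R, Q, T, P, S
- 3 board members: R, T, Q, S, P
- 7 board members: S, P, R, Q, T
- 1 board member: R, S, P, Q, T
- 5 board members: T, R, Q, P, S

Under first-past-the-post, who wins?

S

First-place votes: T 5, Q 0, S 7, R 5, P 0.
S has the most first-place votes.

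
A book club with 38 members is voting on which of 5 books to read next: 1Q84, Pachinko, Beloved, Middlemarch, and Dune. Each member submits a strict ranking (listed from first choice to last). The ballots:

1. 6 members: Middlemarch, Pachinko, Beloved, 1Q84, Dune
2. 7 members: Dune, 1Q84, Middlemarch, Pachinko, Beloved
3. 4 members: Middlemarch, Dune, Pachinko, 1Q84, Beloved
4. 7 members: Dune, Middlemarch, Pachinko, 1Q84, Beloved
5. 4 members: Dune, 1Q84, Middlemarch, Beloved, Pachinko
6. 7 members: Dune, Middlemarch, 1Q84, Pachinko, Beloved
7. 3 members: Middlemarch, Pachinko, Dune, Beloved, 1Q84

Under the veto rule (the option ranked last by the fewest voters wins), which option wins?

Middlemarch

Last-place votes: 1Q84 3, Pachinko 4, Beloved 25, Middlemarch 0, Dune 6.
Middlemarch is ranked last by the fewest voters, so Middlemarch wins.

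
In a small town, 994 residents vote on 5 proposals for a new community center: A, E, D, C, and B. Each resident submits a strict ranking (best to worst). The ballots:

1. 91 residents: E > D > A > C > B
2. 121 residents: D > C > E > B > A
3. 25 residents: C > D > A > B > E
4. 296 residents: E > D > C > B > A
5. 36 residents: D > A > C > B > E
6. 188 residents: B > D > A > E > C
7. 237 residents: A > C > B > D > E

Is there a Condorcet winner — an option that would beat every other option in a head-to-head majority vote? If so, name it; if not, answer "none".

D vs A: 757–237 for D.
D vs E: 607–387 for D.
D vs C: 732–262 for D.
D vs B: 569–425 for D.
D beats every other option head-to-head.

D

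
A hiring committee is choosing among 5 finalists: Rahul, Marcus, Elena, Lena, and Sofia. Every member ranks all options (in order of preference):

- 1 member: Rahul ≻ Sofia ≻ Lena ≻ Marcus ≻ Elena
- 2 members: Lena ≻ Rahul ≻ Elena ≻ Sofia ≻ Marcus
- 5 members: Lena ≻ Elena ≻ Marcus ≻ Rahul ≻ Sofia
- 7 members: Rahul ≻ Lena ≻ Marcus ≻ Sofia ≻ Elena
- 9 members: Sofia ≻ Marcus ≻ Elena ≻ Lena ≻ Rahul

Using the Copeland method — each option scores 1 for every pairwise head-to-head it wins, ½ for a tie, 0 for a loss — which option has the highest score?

Lena

Rahul: beats Sofia; loses to Marcus, Elena, and Lena → score 1.
Marcus: beats Rahul and Elena; ties Sofia; loses to Lena → score 2.5.
Elena: beats Rahul; loses to Marcus, Lena, and Sofia → score 1.
Lena: beats Rahul, Marcus, Elena, and Sofia → score 4.
Sofia: beats Elena; ties Marcus; loses to Rahul and Lena → score 1.5.
Lena has the best pairwise record.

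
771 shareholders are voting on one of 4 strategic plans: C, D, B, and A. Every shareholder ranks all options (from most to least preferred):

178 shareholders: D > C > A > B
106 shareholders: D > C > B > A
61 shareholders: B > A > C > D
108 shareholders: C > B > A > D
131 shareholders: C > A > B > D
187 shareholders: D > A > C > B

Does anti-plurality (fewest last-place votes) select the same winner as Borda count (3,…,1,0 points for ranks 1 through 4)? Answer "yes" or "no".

Anti-plurality — last-place votes: C 0, D 300, B 365, A 106. Winner: C.
Borda — scores: C 1533, D 1413, B 636, A 1044. Winner: C.
The two methods agree.

yes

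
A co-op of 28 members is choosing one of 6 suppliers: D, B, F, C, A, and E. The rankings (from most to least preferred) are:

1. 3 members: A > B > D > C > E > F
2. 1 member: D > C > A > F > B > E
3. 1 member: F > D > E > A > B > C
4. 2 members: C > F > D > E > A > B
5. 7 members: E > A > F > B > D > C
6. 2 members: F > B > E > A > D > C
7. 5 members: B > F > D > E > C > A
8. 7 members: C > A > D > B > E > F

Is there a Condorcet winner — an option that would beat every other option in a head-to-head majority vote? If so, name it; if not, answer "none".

none

Checking pairwise contests:
B beats D 17–11.
A beats B 21–7.
B beats F 15–13.
D beats C 19–9.
C beats A 15–13.
D beats E 19–9.
Every option loses at least one head-to-head, so there is no Condorcet winner.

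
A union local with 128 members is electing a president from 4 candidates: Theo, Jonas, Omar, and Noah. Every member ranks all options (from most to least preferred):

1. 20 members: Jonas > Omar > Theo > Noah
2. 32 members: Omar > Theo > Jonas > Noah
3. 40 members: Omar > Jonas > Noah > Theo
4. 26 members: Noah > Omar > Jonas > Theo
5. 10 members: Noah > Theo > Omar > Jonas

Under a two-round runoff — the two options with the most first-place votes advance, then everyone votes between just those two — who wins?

Omar

Round 1 first-place votes: Theo 0, Jonas 20, Omar 72, Noah 36.
Omar and Noah advance.
Runoff: Omar is preferred to Noah by 92 voters; Noah by 36.
Omar wins the runoff.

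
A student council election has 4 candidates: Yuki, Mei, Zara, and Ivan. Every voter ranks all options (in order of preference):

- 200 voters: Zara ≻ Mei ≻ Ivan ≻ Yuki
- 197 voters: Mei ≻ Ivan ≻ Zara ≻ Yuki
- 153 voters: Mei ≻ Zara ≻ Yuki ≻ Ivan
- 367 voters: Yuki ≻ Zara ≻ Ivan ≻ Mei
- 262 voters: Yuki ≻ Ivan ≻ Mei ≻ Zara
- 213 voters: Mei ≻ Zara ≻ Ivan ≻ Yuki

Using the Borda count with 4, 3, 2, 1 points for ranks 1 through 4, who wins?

Mei

Yuki: 200·1 + 197·1 + 153·2 + 367·4 + 262·4 + 213·1 = 3432
Mei: 200·3 + 197·4 + 153·4 + 367·1 + 262·2 + 213·4 = 3743
Zara: 200·4 + 197·2 + 153·3 + 367·3 + 262·1 + 213·3 = 3655
Ivan: 200·2 + 197·3 + 153·1 + 367·2 + 262·3 + 213·2 = 3090
Mei has the highest Borda score (3743).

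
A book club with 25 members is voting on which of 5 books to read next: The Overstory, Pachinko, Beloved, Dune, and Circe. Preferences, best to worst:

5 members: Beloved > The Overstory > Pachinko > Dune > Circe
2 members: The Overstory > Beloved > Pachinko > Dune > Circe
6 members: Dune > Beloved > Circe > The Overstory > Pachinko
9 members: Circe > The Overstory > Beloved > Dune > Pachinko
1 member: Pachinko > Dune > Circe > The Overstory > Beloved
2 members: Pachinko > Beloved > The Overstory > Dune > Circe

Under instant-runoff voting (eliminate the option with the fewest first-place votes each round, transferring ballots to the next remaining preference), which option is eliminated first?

The Overstory

Round 1: The Overstory 2, Pachinko 3, Beloved 5, Dune 6, Circe 9. Eliminate The Overstory.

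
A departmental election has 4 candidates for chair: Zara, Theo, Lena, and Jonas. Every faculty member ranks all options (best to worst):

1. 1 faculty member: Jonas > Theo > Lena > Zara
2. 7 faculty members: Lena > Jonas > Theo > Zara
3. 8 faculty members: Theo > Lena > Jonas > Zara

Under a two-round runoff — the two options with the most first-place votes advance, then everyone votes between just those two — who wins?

Theo

Round 1 first-place votes: Zara 0, Theo 8, Lena 7, Jonas 1.
Theo and Lena advance.
Runoff: Theo is preferred to Lena by 9 voters; Lena by 7.
Theo wins the runoff.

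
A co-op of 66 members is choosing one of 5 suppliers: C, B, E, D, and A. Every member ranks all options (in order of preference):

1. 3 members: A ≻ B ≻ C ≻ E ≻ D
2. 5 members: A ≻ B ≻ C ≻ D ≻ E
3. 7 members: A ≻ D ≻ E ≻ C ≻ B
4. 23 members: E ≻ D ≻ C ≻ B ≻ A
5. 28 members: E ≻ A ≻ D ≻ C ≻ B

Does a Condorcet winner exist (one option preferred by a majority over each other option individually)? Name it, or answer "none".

E vs C: 58–8 for E.
E vs B: 58–8 for E.
E vs D: 54–12 for E.
E vs A: 51–15 for E.
E beats every other option head-to-head.

E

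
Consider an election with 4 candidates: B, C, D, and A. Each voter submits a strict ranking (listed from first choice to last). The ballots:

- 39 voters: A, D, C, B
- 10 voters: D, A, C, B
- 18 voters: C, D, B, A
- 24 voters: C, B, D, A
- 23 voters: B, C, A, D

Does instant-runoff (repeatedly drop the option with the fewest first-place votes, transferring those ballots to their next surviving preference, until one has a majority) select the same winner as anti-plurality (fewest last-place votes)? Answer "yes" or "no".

yes

Instant-runoff — R1 B 23, C 42, D 10, A 39 (D out); R2 B 23, C 42, A 49 (B out); R3 C 65, A 49 (C winner). Winner: C.
Anti-plurality — last-place votes: B 49, C 0, D 23, A 42. Winner: C.
The two methods agree.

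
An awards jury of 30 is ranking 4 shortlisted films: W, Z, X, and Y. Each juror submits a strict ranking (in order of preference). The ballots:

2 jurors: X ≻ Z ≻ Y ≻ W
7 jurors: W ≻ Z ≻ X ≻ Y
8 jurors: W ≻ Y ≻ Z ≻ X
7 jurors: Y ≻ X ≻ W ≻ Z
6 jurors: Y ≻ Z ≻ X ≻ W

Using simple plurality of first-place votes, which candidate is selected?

First-place votes: W 15, Z 0, X 2, Y 13.
W has the most first-place votes.

W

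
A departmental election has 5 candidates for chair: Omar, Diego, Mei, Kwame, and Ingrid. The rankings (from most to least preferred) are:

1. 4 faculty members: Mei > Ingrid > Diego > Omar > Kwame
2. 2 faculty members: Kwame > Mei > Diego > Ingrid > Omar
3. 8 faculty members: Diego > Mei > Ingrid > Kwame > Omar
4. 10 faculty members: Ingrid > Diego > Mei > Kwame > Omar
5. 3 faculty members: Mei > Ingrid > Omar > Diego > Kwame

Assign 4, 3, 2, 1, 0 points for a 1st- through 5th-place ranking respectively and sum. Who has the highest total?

Omar: 4·1 + 2·0 + 8·0 + 10·0 + 3·2 = 10
Diego: 4·2 + 2·2 + 8·4 + 10·3 + 3·1 = 77
Mei: 4·4 + 2·3 + 8·3 + 10·2 + 3·4 = 78
Kwame: 4·0 + 2·4 + 8·1 + 10·1 + 3·0 = 26
Ingrid: 4·3 + 2·1 + 8·2 + 10·4 + 3·3 = 79
Ingrid has the highest Borda score (79).

Ingrid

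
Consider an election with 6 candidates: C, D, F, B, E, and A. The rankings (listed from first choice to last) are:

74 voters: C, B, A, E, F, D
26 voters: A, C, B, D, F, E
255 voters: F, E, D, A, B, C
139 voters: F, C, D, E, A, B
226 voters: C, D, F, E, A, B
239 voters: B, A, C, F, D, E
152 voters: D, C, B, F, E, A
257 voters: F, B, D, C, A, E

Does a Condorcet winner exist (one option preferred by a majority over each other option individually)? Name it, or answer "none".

none

Checking pairwise contests:
B beats C 751–617.
C beats D 704–664.
C beats F 717–651.
D beats B 772–596.
C beats E 1113–255.
C beats A 848–520.
Every option loses at least one head-to-head, so there is no Condorcet winner.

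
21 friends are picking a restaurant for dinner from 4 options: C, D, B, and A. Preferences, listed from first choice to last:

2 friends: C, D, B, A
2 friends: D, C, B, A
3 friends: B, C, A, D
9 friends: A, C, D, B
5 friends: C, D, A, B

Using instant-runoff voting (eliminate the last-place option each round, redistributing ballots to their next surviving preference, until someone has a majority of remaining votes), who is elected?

Round 1: C 7, D 2, B 3, A 9. Eliminate D.
Round 2: C 9, B 3, A 9. Eliminate B.
Round 3: C 12, A 9. C has a majority.

C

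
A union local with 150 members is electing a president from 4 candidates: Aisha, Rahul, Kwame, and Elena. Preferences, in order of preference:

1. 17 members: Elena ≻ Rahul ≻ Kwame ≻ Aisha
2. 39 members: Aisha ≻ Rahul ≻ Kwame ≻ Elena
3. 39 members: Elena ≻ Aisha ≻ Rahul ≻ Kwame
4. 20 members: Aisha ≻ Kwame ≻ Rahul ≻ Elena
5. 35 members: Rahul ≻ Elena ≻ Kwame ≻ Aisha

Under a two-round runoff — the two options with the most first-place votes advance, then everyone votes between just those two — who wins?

Round 1 first-place votes: Aisha 59, Rahul 35, Kwame 0, Elena 56.
Aisha and Elena advance.
Runoff: Aisha is preferred to Elena by 59 voters; Elena by 91.
Elena wins the runoff.

Elena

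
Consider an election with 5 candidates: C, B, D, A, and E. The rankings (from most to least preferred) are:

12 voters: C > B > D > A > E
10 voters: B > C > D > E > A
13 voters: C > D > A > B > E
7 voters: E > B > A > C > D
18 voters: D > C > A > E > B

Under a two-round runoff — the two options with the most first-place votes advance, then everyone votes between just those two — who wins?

C

Round 1 first-place votes: C 25, B 10, D 18, A 0, E 7.
C and D advance.
Runoff: C is preferred to D by 42 voters; D by 18.
C wins the runoff.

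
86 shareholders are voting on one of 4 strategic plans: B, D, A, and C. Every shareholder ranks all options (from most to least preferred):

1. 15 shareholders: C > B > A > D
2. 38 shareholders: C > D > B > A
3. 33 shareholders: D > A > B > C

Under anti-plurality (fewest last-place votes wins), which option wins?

Last-place votes: B 0, D 15, A 38, C 33.
B is ranked last by the fewest voters, so B wins.

B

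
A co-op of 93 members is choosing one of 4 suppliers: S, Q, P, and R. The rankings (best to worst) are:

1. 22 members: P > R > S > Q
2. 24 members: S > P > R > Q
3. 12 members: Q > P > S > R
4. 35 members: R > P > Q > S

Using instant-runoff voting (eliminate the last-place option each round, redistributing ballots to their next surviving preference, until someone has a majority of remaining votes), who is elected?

P

Round 1: S 24, Q 12, P 22, R 35. Eliminate Q.
Round 2: S 24, P 34, R 35. Eliminate S.
Round 3: P 58, R 35. P has a majority.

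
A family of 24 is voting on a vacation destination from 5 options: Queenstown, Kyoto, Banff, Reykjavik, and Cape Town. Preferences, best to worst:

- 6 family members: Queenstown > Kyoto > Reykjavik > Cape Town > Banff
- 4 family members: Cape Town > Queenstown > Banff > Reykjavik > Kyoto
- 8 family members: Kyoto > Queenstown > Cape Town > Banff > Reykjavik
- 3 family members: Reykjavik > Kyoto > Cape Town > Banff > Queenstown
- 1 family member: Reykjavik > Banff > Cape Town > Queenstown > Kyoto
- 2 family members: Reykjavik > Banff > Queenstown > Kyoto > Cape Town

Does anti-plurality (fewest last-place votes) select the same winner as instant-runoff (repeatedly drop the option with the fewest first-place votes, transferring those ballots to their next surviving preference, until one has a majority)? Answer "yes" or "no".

Anti-plurality — last-place votes: Queenstown 3, Kyoto 5, Banff 6, Reykjavik 8, Cape Town 2. Winner: Cape Town.
Instant-runoff — R1 Queenstown 6, Kyoto 8, Banff 0, Reykjavik 6, Cape Town 4 (Banff out); R2 Queenstown 6, Kyoto 8, Reykjavik 6, Cape Town 4 (Cape Town out); R3 Queenstown 10, Kyoto 8, Reykjavik 6 (Reykjavik out); R4 Queenstown 13, Kyoto 11 (Queenstown winner). Winner: Queenstown.
The two methods disagree.

no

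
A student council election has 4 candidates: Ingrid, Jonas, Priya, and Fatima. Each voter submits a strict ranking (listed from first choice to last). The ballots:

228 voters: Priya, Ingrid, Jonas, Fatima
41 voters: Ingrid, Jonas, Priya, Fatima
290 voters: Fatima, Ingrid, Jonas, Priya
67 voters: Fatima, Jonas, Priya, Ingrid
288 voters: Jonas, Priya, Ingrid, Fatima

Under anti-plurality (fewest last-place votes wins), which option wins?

Jonas

Last-place votes: Ingrid 67, Jonas 0, Priya 290, Fatima 557.
Jonas is ranked last by the fewest voters, so Jonas wins.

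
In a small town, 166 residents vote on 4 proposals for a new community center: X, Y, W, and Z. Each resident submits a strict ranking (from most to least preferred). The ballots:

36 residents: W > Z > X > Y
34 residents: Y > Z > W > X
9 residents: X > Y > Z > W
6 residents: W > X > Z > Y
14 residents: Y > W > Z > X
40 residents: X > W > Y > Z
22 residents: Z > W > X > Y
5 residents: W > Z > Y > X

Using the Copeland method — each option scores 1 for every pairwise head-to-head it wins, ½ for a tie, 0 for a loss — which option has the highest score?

X: beats Y; loses to W and Z → score 1.
Y: beats Z; loses to X and W → score 1.
W: beats X, Y, and Z → score 3.
Z: beats X; loses to Y and W → score 1.
W has the best pairwise record.

W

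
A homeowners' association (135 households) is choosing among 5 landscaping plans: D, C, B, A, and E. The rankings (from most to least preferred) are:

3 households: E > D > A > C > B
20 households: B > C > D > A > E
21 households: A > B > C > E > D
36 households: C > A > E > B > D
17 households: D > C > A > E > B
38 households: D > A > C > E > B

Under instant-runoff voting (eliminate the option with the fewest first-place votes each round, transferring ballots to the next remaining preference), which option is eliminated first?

E

Round 1: D 55, C 36, B 20, A 21, E 3. Eliminate E.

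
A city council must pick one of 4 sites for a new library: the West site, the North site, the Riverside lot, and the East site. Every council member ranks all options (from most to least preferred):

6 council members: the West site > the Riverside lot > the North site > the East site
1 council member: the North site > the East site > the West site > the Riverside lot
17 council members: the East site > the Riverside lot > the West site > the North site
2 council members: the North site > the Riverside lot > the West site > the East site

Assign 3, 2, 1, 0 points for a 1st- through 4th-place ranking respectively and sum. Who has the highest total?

the East site

the West site: 6·3 + 1·1 + 17·1 + 2·1 = 38
the North site: 6·1 + 1·3 + 17·0 + 2·3 = 15
the Riverside lot: 6·2 + 1·0 + 17·2 + 2·2 = 50
the East site: 6·0 + 1·2 + 17·3 + 2·0 = 53
the East site has the highest Borda score (53).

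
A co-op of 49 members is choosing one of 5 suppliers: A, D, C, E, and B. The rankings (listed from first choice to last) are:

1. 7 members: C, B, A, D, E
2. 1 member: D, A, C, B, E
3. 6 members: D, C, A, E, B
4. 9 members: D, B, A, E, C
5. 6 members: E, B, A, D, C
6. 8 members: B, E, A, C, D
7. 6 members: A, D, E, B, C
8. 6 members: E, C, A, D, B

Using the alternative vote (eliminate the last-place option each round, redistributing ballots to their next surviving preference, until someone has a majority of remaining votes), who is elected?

Round 1: A 6, D 16, C 7, E 12, B 8. Eliminate A.
Round 2: D 22, C 7, E 12, B 8. Eliminate C.
Round 3: D 22, E 12, B 15. Eliminate E.
Round 4: D 28, B 21. D has a majority.

D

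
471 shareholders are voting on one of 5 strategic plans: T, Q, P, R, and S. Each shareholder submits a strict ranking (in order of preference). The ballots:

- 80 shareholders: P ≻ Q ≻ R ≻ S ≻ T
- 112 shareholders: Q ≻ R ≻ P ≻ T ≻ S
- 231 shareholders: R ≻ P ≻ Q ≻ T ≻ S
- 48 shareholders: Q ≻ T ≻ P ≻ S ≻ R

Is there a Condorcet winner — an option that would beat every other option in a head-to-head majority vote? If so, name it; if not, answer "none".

none

Checking pairwise contests:
Q beats T 471–0.
P beats Q 311–160.
R beats P 343–128.
Q beats R 240–231.
T beats S 391–80.
Every option loses at least one head-to-head, so there is no Condorcet winner.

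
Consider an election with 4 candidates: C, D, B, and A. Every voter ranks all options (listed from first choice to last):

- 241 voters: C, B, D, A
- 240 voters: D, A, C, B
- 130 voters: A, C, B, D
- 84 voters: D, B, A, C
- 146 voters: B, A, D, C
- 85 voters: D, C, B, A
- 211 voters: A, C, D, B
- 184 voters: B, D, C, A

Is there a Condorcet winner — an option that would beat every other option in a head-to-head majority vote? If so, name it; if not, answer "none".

Checking pairwise contests:
D beats C 739–582.
B beats D 701–620.
C beats B 907–414.
D beats A 834–487.
Every option loses at least one head-to-head, so there is no Condorcet winner.

none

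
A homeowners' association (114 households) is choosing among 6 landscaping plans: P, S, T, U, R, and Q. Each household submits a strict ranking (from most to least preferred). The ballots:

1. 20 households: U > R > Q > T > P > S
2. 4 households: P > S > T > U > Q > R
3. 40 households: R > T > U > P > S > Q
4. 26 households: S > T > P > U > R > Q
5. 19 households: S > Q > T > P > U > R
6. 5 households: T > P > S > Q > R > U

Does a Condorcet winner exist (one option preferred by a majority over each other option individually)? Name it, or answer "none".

Checking pairwise contests:
T beats P 110–4.
P beats S 69–45.
R beats T 60–54.
T beats U 94–20.
U beats R 69–45.
P beats Q 75–39.
Every option loses at least one head-to-head, so there is no Condorcet winner.

none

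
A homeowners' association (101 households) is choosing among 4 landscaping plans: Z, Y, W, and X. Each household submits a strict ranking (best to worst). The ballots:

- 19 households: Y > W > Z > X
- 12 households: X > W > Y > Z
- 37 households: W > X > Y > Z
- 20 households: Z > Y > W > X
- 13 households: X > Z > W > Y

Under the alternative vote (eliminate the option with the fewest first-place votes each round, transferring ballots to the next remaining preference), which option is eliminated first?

Round 1: Z 20, Y 19, W 37, X 25. Eliminate Y.

Y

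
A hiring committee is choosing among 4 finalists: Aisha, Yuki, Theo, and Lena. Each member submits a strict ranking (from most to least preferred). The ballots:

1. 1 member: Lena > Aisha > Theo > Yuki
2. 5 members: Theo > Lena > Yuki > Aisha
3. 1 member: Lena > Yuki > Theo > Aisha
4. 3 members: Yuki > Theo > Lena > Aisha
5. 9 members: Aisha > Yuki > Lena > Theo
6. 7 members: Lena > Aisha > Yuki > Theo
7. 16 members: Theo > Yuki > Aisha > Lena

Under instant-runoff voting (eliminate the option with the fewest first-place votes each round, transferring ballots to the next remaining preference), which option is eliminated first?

Yuki

Round 1: Aisha 9, Yuki 3, Theo 21, Lena 9. Eliminate Yuki.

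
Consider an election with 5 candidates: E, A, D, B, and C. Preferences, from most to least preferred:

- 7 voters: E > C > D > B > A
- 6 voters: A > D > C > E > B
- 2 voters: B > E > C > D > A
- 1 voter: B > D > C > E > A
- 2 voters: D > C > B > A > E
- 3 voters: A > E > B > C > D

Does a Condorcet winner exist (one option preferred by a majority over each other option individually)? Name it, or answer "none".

none

Checking pairwise contests:
A beats E 11–10.
D beats A 12–9.
E beats D 12–9.
E beats B 16–5.
E beats C 12–9.
Every option loses at least one head-to-head, so there is no Condorcet winner.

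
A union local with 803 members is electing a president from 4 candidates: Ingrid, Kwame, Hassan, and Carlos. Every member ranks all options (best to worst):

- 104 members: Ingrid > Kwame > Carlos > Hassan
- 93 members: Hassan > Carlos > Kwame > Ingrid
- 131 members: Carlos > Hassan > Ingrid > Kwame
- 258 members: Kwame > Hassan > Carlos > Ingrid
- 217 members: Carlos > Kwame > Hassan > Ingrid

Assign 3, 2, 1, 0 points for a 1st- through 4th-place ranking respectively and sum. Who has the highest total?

Ingrid: 104·3 + 93·0 + 131·1 + 258·0 + 217·0 = 443
Kwame: 104·2 + 93·1 + 131·0 + 258·3 + 217·2 = 1509
Hassan: 104·0 + 93·3 + 131·2 + 258·2 + 217·1 = 1274
Carlos: 104·1 + 93·2 + 131·3 + 258·1 + 217·3 = 1592
Carlos has the highest Borda score (1592).

Carlos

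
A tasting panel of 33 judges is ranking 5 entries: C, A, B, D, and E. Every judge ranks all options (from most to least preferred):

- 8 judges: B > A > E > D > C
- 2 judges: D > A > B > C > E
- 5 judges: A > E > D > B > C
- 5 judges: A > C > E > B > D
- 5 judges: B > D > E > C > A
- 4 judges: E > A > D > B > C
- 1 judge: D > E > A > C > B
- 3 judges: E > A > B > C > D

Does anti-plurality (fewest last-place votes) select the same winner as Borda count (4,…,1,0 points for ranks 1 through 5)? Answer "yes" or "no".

no

Anti-plurality — last-place votes: C 17, A 5, B 1, D 8, E 2. Winner: B.
Borda — scores: C 26, A 93, B 76, D 53, E 82. Winner: A.
The two methods disagree.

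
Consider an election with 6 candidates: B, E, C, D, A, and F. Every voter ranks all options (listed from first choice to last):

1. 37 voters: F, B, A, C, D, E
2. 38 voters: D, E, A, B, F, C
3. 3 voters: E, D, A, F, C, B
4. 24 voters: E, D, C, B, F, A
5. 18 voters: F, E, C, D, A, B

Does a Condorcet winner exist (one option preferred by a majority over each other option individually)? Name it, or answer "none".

D

D vs B: 83–37 for D.
D vs E: 75–45 for D.
D vs C: 65–55 for D.
D vs A: 83–37 for D.
D vs F: 65–55 for D.
D beats every other option head-to-head.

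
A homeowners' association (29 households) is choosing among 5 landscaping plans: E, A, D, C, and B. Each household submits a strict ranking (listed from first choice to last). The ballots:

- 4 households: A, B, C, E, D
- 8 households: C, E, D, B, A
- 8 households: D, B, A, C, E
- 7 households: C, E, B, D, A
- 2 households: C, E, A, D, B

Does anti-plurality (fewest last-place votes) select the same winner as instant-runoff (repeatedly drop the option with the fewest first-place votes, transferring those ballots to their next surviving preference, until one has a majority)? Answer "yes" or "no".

yes

Anti-plurality — last-place votes: E 8, A 15, D 4, C 0, B 2. Winner: C.
Instant-runoff — R1 E 0, A 4, D 8, C 17, B 0 (C winner). Winner: C.
The two methods agree.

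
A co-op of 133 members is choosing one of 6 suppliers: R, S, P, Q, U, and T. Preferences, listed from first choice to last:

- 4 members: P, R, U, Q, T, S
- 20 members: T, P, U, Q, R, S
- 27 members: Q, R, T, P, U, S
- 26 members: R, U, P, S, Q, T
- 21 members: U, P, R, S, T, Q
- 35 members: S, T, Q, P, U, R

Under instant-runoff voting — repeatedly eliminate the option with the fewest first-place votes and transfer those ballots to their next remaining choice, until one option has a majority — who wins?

Round 1: R 26, S 35, P 4, Q 27, U 21, T 20. Eliminate P.
Round 2: R 30, S 35, Q 27, U 21, T 20. Eliminate T.
Round 3: R 30, S 35, Q 27, U 41. Eliminate Q.
Round 4: R 57, S 35, U 41. Eliminate S.
Round 5: R 57, U 76. U has a majority.

U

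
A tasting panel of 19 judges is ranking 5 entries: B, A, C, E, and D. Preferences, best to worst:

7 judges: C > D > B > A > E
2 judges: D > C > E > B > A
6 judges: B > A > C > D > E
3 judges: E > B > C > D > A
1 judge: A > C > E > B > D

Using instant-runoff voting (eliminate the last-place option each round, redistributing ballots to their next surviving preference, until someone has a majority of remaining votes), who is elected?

C

Round 1: B 6, A 1, C 7, E 3, D 2. Eliminate A.
Round 2: B 6, C 8, E 3, D 2. Eliminate D.
Round 3: B 6, C 10, E 3. C has a majority.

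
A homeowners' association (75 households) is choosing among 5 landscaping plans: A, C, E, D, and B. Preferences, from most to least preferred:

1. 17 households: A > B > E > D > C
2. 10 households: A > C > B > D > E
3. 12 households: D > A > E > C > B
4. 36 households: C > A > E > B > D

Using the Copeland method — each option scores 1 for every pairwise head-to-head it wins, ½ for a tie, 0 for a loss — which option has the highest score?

A

A: beats C, E, D, and B → score 4.
C: beats E, D, and B; loses to A → score 3.
E: beats D and B; loses to A and C → score 2.
D: loses to A, C, E, and B → score 0.
B: beats D; loses to A, C, and E → score 1.
A has the best pairwise record.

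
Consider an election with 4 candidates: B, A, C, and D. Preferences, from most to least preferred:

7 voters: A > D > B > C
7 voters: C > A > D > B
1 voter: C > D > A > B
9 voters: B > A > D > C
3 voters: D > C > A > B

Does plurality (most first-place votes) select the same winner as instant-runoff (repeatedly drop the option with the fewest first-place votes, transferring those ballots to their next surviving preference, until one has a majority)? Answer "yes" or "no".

Plurality — first-place votes: B 9, A 7, C 8, D 3. Winner: B.
Instant-runoff — R1 B 9, A 7, C 8, D 3 (D out); R2 B 9, A 7, C 11 (A out); R3 B 16, C 11 (B winner). Winner: B.
The two methods agree.

yes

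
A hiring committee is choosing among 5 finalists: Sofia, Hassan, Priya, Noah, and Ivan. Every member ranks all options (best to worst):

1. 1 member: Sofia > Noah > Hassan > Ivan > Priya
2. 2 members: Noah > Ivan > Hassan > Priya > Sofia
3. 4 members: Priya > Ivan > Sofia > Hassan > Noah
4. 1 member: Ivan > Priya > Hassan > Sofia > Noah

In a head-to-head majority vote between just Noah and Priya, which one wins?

Voters preferring Noah to Priya: 3; preferring Priya to Noah: 5.
Priya wins the head-to-head.

Priya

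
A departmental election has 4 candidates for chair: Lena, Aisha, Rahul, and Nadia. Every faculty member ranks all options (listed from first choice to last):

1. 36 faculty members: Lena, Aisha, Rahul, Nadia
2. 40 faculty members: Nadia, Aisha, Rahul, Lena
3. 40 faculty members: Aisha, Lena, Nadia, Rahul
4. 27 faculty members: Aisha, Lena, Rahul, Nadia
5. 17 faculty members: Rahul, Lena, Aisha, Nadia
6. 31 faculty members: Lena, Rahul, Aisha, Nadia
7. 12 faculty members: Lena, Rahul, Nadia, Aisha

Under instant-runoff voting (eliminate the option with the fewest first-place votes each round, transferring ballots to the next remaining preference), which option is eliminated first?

Rahul

Round 1: Lena 79, Aisha 67, Rahul 17, Nadia 40. Eliminate Rahul.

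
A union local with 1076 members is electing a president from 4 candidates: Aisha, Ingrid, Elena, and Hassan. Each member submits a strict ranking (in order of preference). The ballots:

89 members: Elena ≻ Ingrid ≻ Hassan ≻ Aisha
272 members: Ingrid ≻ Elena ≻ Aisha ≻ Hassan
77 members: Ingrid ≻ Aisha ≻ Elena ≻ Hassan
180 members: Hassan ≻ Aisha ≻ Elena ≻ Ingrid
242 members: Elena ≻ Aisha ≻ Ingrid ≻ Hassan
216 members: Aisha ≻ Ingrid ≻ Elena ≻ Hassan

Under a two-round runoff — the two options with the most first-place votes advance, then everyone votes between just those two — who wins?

Round 1 first-place votes: Aisha 216, Ingrid 349, Elena 331, Hassan 180.
Ingrid and Elena advance.
Runoff: Ingrid is preferred to Elena by 565 voters; Elena by 511.
Ingrid wins the runoff.

Ingrid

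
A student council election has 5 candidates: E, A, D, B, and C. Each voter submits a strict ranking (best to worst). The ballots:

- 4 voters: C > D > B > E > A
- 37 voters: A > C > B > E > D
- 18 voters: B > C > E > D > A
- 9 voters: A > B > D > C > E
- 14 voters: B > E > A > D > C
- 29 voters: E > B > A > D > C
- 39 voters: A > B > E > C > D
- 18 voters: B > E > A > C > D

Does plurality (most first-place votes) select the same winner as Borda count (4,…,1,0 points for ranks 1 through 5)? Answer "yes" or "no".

Plurality — first-place votes: E 29, A 85, D 0, B 50, C 4. Winner: A.
Borda — scores: E 367, A 462, D 91, B 513, C 247. Winner: B.
The two methods disagree.

no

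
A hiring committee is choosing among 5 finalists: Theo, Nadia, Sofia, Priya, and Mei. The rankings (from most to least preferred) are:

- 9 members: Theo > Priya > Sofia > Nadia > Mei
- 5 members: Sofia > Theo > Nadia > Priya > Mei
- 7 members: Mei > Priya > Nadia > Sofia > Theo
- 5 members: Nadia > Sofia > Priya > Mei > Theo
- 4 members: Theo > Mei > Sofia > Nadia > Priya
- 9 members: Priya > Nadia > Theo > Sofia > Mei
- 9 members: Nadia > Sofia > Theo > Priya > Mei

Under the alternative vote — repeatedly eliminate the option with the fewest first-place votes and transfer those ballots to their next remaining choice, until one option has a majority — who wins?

Theo

Round 1: Theo 13, Nadia 14, Sofia 5, Priya 9, Mei 7. Eliminate Sofia.
Round 2: Theo 18, Nadia 14, Priya 9, Mei 7. Eliminate Mei.
Round 3: Theo 18, Nadia 14, Priya 16. Eliminate Nadia.
Round 4: Theo 27, Priya 21. Theo has a majority.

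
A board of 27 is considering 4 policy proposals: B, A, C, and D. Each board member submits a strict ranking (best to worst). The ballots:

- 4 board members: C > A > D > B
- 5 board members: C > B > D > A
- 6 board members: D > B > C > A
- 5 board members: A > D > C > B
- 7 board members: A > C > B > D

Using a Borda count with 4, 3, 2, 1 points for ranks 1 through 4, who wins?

B: 4·1 + 5·3 + 6·3 + 5·1 + 7·2 = 56
A: 4·3 + 5·1 + 6·1 + 5·4 + 7·4 = 71
C: 4·4 + 5·4 + 6·2 + 5·2 + 7·3 = 79
D: 4·2 + 5·2 + 6·4 + 5·3 + 7·1 = 64
C has the highest Borda score (79).

C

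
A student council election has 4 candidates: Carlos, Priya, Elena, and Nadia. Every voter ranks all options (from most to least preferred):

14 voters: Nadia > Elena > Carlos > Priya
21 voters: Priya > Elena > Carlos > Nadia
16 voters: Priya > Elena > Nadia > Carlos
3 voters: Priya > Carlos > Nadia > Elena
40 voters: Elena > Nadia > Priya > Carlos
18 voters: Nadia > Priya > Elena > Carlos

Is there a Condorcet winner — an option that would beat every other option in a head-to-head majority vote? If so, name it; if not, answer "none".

none

Checking pairwise contests:
Priya beats Carlos 98–14.
Nadia beats Priya 72–40.
Priya beats Elena 58–54.
Elena beats Nadia 77–35.
Every option loses at least one head-to-head, so there is no Condorcet winner.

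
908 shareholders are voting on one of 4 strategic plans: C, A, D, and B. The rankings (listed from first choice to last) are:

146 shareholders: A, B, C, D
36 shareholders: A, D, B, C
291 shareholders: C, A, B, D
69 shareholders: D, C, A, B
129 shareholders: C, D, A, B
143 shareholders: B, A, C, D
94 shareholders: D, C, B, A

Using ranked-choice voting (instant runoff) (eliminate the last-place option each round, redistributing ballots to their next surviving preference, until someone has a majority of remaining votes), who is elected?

Round 1: C 420, A 182, D 163, B 143. Eliminate B.
Round 2: C 420, A 325, D 163. Eliminate D.
Round 3: C 583, A 325. C has a majority.

C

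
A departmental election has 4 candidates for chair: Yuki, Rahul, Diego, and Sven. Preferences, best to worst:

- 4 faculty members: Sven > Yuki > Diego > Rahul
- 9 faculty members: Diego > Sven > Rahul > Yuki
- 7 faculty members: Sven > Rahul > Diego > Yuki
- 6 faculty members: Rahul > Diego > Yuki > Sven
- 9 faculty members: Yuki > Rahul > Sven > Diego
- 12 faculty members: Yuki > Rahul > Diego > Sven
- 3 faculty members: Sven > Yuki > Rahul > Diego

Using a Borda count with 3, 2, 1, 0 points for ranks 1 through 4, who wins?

Yuki: 4·2 + 9·0 + 7·0 + 6·1 + 9·3 + 12·3 + 3·2 = 83
Rahul: 4·0 + 9·1 + 7·2 + 6·3 + 9·2 + 12·2 + 3·1 = 86
Diego: 4·1 + 9·3 + 7·1 + 6·2 + 9·0 + 12·1 + 3·0 = 62
Sven: 4·3 + 9·2 + 7·3 + 6·0 + 9·1 + 12·0 + 3·3 = 69
Rahul has the highest Borda score (86).

Rahul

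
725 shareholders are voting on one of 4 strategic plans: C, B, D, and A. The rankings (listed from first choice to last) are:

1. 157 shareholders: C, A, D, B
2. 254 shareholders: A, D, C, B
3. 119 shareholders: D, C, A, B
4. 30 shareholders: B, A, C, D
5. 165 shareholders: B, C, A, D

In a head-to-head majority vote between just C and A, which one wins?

Voters preferring C to A: 441; preferring A to C: 284.
C wins the head-to-head.

C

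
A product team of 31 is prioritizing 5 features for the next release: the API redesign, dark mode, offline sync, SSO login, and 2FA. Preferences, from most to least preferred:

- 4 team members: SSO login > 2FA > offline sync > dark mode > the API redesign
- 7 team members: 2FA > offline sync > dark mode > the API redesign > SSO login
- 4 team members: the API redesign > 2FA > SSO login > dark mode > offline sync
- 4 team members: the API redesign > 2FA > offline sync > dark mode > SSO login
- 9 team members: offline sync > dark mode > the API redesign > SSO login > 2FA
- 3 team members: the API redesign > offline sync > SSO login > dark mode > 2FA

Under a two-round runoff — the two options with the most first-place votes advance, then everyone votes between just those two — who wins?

offline sync

Round 1 first-place votes: the API redesign 11, dark mode 0, offline sync 9, SSO login 4, 2FA 7.
the API redesign and offline sync advance.
Runoff: the API redesign is preferred to offline sync by 11 voters; offline sync by 20.
offline sync wins the runoff.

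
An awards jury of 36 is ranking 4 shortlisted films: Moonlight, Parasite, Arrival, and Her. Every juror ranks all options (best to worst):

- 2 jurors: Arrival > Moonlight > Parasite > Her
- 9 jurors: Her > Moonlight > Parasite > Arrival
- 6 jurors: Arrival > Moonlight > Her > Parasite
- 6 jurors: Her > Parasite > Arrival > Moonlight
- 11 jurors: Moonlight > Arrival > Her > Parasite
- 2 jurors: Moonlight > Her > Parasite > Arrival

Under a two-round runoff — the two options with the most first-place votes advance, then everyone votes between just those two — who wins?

Round 1 first-place votes: Moonlight 13, Parasite 0, Arrival 8, Her 15.
Her and Moonlight advance.
Runoff: Her is preferred to Moonlight by 15 voters; Moonlight by 21.
Moonlight wins the runoff.

Moonlight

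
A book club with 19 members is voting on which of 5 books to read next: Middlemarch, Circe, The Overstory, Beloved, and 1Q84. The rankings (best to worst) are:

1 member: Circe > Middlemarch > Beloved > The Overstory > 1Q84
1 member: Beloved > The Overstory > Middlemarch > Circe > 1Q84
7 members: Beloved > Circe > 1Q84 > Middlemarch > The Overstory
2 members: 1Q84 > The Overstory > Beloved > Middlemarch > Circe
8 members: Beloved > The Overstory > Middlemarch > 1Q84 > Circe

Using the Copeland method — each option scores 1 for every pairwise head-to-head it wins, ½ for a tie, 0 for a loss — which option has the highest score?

Beloved

Middlemarch: beats Circe and 1Q84; loses to The Overstory and Beloved → score 2.
Circe: loses to Middlemarch, The Overstory, Beloved, and 1Q84 → score 0.
The Overstory: beats Middlemarch, Circe, and 1Q84; loses to Beloved → score 3.
Beloved: beats Middlemarch, Circe, The Overstory, and 1Q84 → score 4.
1Q84: beats Circe; loses to Middlemarch, The Overstory, and Beloved → score 1.
Beloved has the best pairwise record.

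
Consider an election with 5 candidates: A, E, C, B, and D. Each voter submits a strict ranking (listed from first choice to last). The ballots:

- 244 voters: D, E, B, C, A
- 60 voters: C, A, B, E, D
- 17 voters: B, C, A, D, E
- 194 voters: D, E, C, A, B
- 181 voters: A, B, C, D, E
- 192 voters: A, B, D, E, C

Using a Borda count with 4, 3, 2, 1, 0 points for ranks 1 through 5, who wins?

D

A: 244·0 + 60·3 + 17·2 + 194·1 + 181·4 + 192·4 = 1900
E: 244·3 + 60·1 + 17·0 + 194·3 + 181·0 + 192·1 = 1566
C: 244·1 + 60·4 + 17·3 + 194·2 + 181·2 + 192·0 = 1285
B: 244·2 + 60·2 + 17·4 + 194·0 + 181·3 + 192·3 = 1795
D: 244·4 + 60·0 + 17·1 + 194·4 + 181·1 + 192·2 = 2334
D has the highest Borda score (2334).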